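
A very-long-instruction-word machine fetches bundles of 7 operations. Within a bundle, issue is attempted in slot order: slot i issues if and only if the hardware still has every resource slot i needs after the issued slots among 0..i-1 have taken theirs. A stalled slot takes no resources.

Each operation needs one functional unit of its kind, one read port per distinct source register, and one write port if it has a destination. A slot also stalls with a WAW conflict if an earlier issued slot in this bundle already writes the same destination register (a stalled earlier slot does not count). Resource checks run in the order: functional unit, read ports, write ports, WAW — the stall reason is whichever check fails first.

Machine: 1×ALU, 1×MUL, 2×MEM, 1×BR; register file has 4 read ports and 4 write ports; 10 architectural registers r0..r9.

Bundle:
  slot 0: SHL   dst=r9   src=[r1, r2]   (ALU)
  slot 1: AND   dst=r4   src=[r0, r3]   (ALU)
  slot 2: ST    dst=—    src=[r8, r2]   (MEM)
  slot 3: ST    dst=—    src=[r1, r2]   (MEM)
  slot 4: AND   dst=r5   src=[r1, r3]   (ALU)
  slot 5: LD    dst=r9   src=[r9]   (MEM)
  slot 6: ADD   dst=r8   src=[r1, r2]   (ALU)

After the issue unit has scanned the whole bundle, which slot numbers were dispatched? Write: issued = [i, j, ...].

issued = [0, 2]

  0. ALU→r9 ⇒ go  {0A/1Mu/2Ld/1B | 2r 3w}
  1. ALU→r4 ⇒ no(FU)  {0A/1Mu/2Ld/1B | 2r 3w}
  2. MEM ⇒ go  {0A/1Mu/1Ld/1B | 0r 3w}
  3. MEM ⇒ no(RD_PORT)  {0A/1Mu/1Ld/1B | 0r 3w}
  4. ALU→r5 ⇒ no(FU)  {0A/1Mu/1Ld/1B | 0r 3w}
  5. MEM→r9 ⇒ no(RD_PORT)  {0A/1Mu/1Ld/1B | 0r 3w}
  6. ALU→r8 ⇒ no(FU)  {0A/1Mu/1Ld/1B | 0r 3w}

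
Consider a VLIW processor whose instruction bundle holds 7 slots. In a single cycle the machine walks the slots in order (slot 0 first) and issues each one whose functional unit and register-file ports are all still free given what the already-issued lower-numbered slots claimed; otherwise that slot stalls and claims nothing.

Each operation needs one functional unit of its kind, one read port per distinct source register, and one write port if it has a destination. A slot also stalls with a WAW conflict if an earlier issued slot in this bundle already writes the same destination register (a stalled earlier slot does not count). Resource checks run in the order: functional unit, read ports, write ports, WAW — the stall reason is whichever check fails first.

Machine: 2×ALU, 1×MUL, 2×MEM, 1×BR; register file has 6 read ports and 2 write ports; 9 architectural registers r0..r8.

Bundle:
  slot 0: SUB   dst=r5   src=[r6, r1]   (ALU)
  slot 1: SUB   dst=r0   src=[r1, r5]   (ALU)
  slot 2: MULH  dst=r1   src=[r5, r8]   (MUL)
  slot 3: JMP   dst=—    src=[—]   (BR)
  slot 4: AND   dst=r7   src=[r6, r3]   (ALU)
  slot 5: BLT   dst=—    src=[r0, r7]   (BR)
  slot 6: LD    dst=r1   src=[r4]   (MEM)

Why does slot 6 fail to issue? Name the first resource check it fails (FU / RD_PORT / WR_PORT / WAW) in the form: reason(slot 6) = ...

[0] ALU needs rd=2 wr=1: ok; after: ALU=1 MUL=1 MEM=2 BR=1, R=4, W=1
[1] ALU needs rd=2 wr=1: ok; after: ALU=0 MUL=1 MEM=2 BR=1, R=2, W=0
[2] MUL needs rd=2 wr=1: WR_PORT; after: ALU=0 MUL=1 MEM=2 BR=1, R=2, W=0
[3] BR needs rd=0 wr=0: ok; after: ALU=0 MUL=1 MEM=2 BR=0, R=2, W=0
[4] ALU needs rd=2 wr=1: FU; after: ALU=0 MUL=1 MEM=2 BR=0, R=2, W=0
[5] BR needs rd=2 wr=0: FU; after: ALU=0 MUL=1 MEM=2 BR=0, R=2, W=0
[6] MEM needs rd=1 wr=1: WR_PORT; after: ALU=0 MUL=1 MEM=2 BR=0, R=2, W=0

reason(slot 6) = WR_PORT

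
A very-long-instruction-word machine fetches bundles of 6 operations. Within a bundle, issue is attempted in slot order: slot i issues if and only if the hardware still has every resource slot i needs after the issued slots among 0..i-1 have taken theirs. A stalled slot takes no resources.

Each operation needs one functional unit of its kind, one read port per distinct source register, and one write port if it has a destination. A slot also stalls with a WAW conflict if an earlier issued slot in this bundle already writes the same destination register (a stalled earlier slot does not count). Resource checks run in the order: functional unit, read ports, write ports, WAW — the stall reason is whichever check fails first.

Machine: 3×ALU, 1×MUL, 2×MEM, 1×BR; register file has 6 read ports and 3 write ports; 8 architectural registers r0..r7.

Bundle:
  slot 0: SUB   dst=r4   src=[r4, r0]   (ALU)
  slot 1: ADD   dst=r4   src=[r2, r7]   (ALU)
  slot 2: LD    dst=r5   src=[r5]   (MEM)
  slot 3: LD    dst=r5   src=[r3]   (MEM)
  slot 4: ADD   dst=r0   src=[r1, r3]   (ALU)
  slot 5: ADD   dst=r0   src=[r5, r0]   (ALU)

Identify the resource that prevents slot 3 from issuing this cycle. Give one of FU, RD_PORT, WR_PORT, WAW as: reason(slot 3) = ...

reason(slot 3) = WAW

[0] ALU needs rd=2 wr=1: ok; after: ALU=2 MUL=1 MEM=2 BR=1, R=4, W=2
[1] ALU needs rd=2 wr=1: WAW; after: ALU=2 MUL=1 MEM=2 BR=1, R=4, W=2
[2] MEM needs rd=1 wr=1: ok; after: ALU=2 MUL=1 MEM=1 BR=1, R=3, W=1
[3] MEM needs rd=1 wr=1: WAW; after: ALU=2 MUL=1 MEM=1 BR=1, R=3, W=1
[4] ALU needs rd=2 wr=1: ok; after: ALU=1 MUL=1 MEM=1 BR=1, R=1, W=0
[5] ALU needs rd=2 wr=1: RD_PORT; after: ALU=1 MUL=1 MEM=1 BR=1, R=1, W=0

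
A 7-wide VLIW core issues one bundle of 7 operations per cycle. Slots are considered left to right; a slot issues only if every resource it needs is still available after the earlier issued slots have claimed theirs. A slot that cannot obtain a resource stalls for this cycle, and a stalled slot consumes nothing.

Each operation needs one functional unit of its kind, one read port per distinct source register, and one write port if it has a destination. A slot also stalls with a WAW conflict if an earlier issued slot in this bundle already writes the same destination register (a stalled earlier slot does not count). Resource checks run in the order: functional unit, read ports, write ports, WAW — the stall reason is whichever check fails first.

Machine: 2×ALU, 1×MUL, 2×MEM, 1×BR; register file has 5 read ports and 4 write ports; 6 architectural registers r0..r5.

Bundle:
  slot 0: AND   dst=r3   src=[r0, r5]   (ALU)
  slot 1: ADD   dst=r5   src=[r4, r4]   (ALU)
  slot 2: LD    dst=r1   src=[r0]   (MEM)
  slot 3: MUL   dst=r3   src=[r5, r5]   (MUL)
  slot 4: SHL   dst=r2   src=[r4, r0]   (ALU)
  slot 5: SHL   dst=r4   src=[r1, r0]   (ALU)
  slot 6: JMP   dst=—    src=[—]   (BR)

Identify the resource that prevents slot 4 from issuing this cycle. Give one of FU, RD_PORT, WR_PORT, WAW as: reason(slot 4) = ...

reason(slot 4) = FU

#0 ALU src=r0,r5 dispatched  <A:1 Mu:1 Ld:2 B:1 rd:3 wr:3>
#1 ALU src=r4,r4 dispatched  <A:0 Mu:1 Ld:2 B:1 rd:2 wr:2>
#2 MEM src=r0 dispatched  <A:0 Mu:1 Ld:1 B:1 rd:1 wr:1>
#3 MUL src=r5,r5 held:WAW  <A:0 Mu:1 Ld:1 B:1 rd:1 wr:1>
#4 ALU src=r4,r0 held:FU  <A:0 Mu:1 Ld:1 B:1 rd:1 wr:1>
#5 ALU src=r1,r0 held:FU  <A:0 Mu:1 Ld:1 B:1 rd:1 wr:1>
#6 BR src=- dispatched  <A:0 Mu:1 Ld:1 B:0 rd:1 wr:1>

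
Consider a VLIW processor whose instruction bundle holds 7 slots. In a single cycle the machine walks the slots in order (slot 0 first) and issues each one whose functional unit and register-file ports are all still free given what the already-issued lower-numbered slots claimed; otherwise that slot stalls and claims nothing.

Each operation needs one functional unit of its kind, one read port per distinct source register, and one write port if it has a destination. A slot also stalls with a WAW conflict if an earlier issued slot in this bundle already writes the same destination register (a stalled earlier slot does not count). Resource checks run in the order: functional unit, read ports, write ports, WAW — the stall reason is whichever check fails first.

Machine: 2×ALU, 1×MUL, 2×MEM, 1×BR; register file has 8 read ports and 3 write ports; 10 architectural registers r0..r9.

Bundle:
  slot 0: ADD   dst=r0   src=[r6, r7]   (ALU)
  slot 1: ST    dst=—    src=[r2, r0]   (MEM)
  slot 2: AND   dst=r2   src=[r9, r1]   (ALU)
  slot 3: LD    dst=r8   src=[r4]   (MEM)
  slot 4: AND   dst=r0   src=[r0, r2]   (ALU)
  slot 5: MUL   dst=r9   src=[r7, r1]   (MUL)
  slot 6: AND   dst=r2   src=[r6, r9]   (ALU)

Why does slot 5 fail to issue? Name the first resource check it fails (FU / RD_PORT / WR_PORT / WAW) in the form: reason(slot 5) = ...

#0 ALU src=r6,r7 dispatched  <A:1 Mu:1 Ld:2 B:1 rd:6 wr:2>
#1 MEM src=r2,r0 dispatched  <A:1 Mu:1 Ld:1 B:1 rd:4 wr:2>
#2 ALU src=r9,r1 dispatched  <A:0 Mu:1 Ld:1 B:1 rd:2 wr:1>
#3 MEM src=r4 dispatched  <A:0 Mu:1 Ld:0 B:1 rd:1 wr:0>
#4 ALU src=r0,r2 held:FU  <A:0 Mu:1 Ld:0 B:1 rd:1 wr:0>
#5 MUL src=r7,r1 held:RD_PORT  <A:0 Mu:1 Ld:0 B:1 rd:1 wr:0>
#6 ALU src=r6,r9 held:FU  <A:0 Mu:1 Ld:0 B:1 rd:1 wr:0>

reason(slot 5) = RD_PORT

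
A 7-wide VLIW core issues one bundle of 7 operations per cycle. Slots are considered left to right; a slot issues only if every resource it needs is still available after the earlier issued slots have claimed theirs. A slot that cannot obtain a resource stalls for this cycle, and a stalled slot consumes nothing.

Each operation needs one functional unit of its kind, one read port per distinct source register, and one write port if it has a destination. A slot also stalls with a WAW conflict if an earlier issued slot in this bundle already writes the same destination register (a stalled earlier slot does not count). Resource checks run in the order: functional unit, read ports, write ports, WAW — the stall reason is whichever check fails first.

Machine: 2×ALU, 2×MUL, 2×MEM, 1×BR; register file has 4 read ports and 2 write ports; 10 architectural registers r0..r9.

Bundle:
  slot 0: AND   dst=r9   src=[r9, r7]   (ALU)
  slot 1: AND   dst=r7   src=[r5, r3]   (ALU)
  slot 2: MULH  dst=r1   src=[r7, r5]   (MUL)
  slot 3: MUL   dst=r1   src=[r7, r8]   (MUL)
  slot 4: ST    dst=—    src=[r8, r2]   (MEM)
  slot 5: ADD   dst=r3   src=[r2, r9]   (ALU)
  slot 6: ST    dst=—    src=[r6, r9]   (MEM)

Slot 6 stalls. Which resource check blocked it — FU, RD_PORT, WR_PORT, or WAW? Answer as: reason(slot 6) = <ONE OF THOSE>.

  0. ALU→r9 ⇒ go  {1A/2Mu/2Ld/1B | 2r 1w}
  1. ALU→r7 ⇒ go  {0A/2Mu/2Ld/1B | 0r 0w}
  2. MUL→r1 ⇒ no(RD_PORT)  {0A/2Mu/2Ld/1B | 0r 0w}
  3. MUL→r1 ⇒ no(RD_PORT)  {0A/2Mu/2Ld/1B | 0r 0w}
  4. MEM ⇒ no(RD_PORT)  {0A/2Mu/2Ld/1B | 0r 0w}
  5. ALU→r3 ⇒ no(FU)  {0A/2Mu/2Ld/1B | 0r 0w}
  6. MEM ⇒ no(RD_PORT)  {0A/2Mu/2Ld/1B | 0r 0w}

reason(slot 6) = RD_PORT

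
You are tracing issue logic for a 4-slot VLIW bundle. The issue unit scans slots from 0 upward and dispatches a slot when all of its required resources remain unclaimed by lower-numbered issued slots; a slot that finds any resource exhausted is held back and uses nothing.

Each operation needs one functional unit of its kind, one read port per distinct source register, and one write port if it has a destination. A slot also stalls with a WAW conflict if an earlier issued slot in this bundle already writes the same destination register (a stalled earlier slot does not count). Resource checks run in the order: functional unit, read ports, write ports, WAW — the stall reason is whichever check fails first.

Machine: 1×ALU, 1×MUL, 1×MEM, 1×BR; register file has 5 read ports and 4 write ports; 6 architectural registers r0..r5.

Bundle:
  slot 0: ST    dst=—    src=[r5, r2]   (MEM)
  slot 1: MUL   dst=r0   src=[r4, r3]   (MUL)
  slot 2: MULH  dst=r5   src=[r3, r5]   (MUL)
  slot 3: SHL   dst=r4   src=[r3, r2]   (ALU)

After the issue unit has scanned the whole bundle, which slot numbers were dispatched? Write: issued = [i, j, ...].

issued = [0, 1]

slot 0 (MEM): ISSUE — free A1,Mu1,Ld0,B1 rp3 wp4
slot 1 (MUL): ISSUE — free A1,Mu0,Ld0,B1 rp1 wp3
slot 2 (MUL): stall FU — free A1,Mu0,Ld0,B1 rp1 wp3
slot 3 (ALU): stall RD_PORT — free A1,Mu0,Ld0,B1 rp1 wp3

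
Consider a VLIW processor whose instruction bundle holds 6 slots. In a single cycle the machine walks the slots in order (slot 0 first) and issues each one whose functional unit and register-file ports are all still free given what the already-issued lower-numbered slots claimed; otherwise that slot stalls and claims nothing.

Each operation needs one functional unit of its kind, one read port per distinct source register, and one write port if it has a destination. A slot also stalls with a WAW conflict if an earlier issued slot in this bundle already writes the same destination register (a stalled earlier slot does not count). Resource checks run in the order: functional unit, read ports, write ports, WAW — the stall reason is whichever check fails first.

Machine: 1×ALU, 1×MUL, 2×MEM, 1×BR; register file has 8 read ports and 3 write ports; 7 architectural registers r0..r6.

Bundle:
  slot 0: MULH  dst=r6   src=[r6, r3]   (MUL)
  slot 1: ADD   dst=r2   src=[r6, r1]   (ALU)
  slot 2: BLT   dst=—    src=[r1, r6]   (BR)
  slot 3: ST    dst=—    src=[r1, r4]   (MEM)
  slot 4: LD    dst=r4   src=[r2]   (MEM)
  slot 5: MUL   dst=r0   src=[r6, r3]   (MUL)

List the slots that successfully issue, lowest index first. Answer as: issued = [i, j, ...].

#0 MUL src=r6,r3 dispatched  <A:1 Mu:0 Ld:2 B:1 rd:6 wr:2>
#1 ALU src=r6,r1 dispatched  <A:0 Mu:0 Ld:2 B:1 rd:4 wr:1>
#2 BR src=r1,r6 dispatched  <A:0 Mu:0 Ld:2 B:0 rd:2 wr:1>
#3 MEM src=r1,r4 dispatched  <A:0 Mu:0 Ld:1 B:0 rd:0 wr:1>
#4 MEM src=r2 held:RD_PORT  <A:0 Mu:0 Ld:1 B:0 rd:0 wr:1>
#5 MUL src=r6,r3 held:FU  <A:0 Mu:0 Ld:1 B:0 rd:0 wr:1>

issued = [0, 1, 2, 3]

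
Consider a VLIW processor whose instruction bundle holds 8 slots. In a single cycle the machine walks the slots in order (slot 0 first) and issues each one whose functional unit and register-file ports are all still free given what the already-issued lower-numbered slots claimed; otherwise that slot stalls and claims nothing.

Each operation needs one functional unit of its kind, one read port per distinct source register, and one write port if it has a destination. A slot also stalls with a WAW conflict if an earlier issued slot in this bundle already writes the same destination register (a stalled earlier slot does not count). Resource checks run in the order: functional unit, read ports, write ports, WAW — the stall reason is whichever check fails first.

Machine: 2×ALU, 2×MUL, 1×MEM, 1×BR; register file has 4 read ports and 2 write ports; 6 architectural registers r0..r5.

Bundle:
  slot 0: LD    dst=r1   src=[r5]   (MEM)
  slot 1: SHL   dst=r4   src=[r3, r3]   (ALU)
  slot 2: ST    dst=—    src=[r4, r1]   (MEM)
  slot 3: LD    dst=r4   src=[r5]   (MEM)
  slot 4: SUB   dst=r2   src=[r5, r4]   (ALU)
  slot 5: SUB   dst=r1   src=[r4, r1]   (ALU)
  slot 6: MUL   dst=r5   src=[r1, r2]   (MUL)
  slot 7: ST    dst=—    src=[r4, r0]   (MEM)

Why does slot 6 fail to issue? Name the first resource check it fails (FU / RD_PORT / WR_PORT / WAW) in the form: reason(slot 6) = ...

reason(slot 6) = WR_PORT

slot 0 (MEM): ISSUE — free A2,Mu2,Ld0,B1 rp3 wp1
slot 1 (ALU): ISSUE — free A1,Mu2,Ld0,B1 rp2 wp0
slot 2 (MEM): stall FU — free A1,Mu2,Ld0,B1 rp2 wp0
slot 3 (MEM): stall FU — free A1,Mu2,Ld0,B1 rp2 wp0
slot 4 (ALU): stall WR_PORT — free A1,Mu2,Ld0,B1 rp2 wp0
slot 5 (ALU): stall WR_PORT — free A1,Mu2,Ld0,B1 rp2 wp0
slot 6 (MUL): stall WR_PORT — free A1,Mu2,Ld0,B1 rp2 wp0
slot 7 (MEM): stall FU — free A1,Mu2,Ld0,B1 rp2 wp0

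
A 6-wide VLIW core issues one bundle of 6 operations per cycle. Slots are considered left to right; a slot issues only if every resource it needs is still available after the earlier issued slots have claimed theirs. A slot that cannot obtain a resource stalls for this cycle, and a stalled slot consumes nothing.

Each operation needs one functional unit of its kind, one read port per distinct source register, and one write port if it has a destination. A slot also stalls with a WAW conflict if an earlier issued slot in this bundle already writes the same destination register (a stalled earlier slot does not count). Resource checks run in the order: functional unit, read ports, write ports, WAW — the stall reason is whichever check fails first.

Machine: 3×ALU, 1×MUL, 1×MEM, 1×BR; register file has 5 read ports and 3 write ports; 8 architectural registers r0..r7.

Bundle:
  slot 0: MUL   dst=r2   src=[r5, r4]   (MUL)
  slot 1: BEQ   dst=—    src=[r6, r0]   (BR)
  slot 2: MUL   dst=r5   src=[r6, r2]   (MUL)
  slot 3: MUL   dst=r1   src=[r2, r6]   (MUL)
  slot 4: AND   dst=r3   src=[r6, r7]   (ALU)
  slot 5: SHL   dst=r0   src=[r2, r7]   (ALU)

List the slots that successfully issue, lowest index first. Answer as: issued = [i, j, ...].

  0. MUL→r2 ⇒ go  {3A/0Mu/1Ld/1B | 3r 2w}
  1. BR ⇒ go  {3A/0Mu/1Ld/0B | 1r 2w}
  2. MUL→r5 ⇒ no(FU)  {3A/0Mu/1Ld/0B | 1r 2w}
  3. MUL→r1 ⇒ no(FU)  {3A/0Mu/1Ld/0B | 1r 2w}
  4. ALU→r3 ⇒ no(RD_PORT)  {3A/0Mu/1Ld/0B | 1r 2w}
  5. ALU→r0 ⇒ no(RD_PORT)  {3A/0Mu/1Ld/0B | 1r 2w}

issued = [0, 1]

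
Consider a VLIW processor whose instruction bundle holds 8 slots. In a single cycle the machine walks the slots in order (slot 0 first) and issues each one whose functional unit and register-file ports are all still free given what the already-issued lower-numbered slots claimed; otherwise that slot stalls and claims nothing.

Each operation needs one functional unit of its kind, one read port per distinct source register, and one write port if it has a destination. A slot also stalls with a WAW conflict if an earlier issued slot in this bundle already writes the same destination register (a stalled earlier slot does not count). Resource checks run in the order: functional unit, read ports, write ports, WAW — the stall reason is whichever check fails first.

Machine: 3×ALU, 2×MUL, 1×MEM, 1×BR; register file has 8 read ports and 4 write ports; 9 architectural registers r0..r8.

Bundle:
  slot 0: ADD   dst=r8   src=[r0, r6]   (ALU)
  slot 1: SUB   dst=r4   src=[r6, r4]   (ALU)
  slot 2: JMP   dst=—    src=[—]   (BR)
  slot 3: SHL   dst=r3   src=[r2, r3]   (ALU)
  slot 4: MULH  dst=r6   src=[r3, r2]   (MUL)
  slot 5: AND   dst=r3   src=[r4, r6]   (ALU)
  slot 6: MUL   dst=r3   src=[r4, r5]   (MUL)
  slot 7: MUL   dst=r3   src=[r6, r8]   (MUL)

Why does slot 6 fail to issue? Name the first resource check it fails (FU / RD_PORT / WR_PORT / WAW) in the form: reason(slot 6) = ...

reason(slot 6) = RD_PORT

[0] ALU needs rd=2 wr=1: ok; after: ALU=2 MUL=2 MEM=1 BR=1, R=6, W=3
[1] ALU needs rd=2 wr=1: ok; after: ALU=1 MUL=2 MEM=1 BR=1, R=4, W=2
[2] BR needs rd=0 wr=0: ok; after: ALU=1 MUL=2 MEM=1 BR=0, R=4, W=2
[3] ALU needs rd=2 wr=1: ok; after: ALU=0 MUL=2 MEM=1 BR=0, R=2, W=1
[4] MUL needs rd=2 wr=1: ok; after: ALU=0 MUL=1 MEM=1 BR=0, R=0, W=0
[5] ALU needs rd=2 wr=1: FU; after: ALU=0 MUL=1 MEM=1 BR=0, R=0, W=0
[6] MUL needs rd=2 wr=1: RD_PORT; after: ALU=0 MUL=1 MEM=1 BR=0, R=0, W=0
[7] MUL needs rd=2 wr=1: RD_PORT; after: ALU=0 MUL=1 MEM=1 BR=0, R=0, W=0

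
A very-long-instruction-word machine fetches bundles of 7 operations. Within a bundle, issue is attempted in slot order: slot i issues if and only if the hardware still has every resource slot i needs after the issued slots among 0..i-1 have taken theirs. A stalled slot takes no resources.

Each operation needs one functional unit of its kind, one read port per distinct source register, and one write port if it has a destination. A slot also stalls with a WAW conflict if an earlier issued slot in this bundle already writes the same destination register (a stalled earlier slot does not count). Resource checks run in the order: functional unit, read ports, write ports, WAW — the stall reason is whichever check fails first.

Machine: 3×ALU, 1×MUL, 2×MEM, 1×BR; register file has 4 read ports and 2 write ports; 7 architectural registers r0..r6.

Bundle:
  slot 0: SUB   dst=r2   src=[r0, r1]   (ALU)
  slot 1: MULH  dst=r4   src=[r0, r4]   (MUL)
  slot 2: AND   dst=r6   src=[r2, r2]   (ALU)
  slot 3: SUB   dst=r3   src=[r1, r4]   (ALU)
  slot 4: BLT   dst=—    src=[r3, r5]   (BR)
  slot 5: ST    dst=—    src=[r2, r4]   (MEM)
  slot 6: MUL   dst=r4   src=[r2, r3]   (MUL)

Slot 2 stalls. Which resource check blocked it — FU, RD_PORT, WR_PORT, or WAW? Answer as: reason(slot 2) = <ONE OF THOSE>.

reason(slot 2) = RD_PORT

[0] ALU needs rd=2 wr=1: ok; after: ALU=2 MUL=1 MEM=2 BR=1, R=2, W=1
[1] MUL needs rd=2 wr=1: ok; after: ALU=2 MUL=0 MEM=2 BR=1, R=0, W=0
[2] ALU needs rd=1 wr=1: RD_PORT; after: ALU=2 MUL=0 MEM=2 BR=1, R=0, W=0
[3] ALU needs rd=2 wr=1: RD_PORT; after: ALU=2 MUL=0 MEM=2 BR=1, R=0, W=0
[4] BR needs rd=2 wr=0: RD_PORT; after: ALU=2 MUL=0 MEM=2 BR=1, R=0, W=0
[5] MEM needs rd=2 wr=0: RD_PORT; after: ALU=2 MUL=0 MEM=2 BR=1, R=0, W=0
[6] MUL needs rd=2 wr=1: FU; after: ALU=2 MUL=0 MEM=2 BR=1, R=0, W=0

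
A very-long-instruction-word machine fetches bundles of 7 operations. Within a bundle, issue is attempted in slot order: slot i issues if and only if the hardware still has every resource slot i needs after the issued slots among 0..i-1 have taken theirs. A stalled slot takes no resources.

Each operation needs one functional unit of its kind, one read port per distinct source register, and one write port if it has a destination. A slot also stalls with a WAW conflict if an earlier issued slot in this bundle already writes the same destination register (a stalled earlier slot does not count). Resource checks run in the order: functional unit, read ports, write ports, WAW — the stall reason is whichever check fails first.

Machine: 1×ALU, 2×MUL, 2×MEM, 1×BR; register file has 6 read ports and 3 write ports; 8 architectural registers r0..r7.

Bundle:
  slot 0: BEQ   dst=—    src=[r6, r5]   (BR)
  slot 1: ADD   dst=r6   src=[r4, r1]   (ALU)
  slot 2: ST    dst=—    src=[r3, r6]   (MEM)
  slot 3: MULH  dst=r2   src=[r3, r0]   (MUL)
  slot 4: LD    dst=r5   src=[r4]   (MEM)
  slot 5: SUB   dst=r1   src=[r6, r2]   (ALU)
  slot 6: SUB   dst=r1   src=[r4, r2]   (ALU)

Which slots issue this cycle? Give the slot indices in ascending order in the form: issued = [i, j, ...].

#0 BR src=r6,r5 dispatched  <A:1 Mu:2 Ld:2 B:0 rd:4 wr:3>
#1 ALU src=r4,r1 dispatched  <A:0 Mu:2 Ld:2 B:0 rd:2 wr:2>
#2 MEM src=r3,r6 dispatched  <A:0 Mu:2 Ld:1 B:0 rd:0 wr:2>
#3 MUL src=r3,r0 held:RD_PORT  <A:0 Mu:2 Ld:1 B:0 rd:0 wr:2>
#4 MEM src=r4 held:RD_PORT  <A:0 Mu:2 Ld:1 B:0 rd:0 wr:2>
#5 ALU src=r6,r2 held:FU  <A:0 Mu:2 Ld:1 B:0 rd:0 wr:2>
#6 ALU src=r4,r2 held:FU  <A:0 Mu:2 Ld:1 B:0 rd:0 wr:2>

issued = [0, 1, 2]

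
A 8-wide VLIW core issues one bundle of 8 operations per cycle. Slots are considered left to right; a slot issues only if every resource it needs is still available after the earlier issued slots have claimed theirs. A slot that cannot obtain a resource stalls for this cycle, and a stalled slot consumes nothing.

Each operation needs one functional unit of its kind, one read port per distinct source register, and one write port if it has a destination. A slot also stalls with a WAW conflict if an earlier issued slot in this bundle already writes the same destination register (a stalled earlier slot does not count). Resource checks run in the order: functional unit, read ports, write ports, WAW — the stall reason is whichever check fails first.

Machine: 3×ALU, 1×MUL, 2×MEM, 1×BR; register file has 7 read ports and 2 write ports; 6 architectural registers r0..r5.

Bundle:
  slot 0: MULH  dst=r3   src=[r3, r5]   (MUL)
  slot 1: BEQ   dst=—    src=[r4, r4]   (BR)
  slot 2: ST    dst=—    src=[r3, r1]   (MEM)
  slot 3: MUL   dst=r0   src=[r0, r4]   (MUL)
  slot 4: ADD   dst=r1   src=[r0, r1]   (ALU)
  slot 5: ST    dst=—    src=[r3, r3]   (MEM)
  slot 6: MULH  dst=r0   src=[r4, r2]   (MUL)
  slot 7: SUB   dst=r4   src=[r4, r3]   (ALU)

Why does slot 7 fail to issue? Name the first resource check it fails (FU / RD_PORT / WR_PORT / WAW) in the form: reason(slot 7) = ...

reason(slot 7) = RD_PORT

(0) want 1×MUL +2rd +1wr — yes → AL3|MU0|ME2|BR1|rd5|wr1
(1) want 1×BR +1rd +0wr — yes → AL3|MU0|ME2|BR0|rd4|wr1
(2) want 1×MEM +2rd +0wr — yes → AL3|MU0|ME1|BR0|rd2|wr1
(3) want 1×MUL +2rd +1wr — FU → AL3|MU0|ME1|BR0|rd2|wr1
(4) want 1×ALU +2rd +1wr — yes → AL2|MU0|ME1|BR0|rd0|wr0
(5) want 1×MEM +1rd +0wr — RD_PORT → AL2|MU0|ME1|BR0|rd0|wr0
(6) want 1×MUL +2rd +1wr — FU → AL2|MU0|ME1|BR0|rd0|wr0
(7) want 1×ALU +2rd +1wr — RD_PORT → AL2|MU0|ME1|BR0|rd0|wr0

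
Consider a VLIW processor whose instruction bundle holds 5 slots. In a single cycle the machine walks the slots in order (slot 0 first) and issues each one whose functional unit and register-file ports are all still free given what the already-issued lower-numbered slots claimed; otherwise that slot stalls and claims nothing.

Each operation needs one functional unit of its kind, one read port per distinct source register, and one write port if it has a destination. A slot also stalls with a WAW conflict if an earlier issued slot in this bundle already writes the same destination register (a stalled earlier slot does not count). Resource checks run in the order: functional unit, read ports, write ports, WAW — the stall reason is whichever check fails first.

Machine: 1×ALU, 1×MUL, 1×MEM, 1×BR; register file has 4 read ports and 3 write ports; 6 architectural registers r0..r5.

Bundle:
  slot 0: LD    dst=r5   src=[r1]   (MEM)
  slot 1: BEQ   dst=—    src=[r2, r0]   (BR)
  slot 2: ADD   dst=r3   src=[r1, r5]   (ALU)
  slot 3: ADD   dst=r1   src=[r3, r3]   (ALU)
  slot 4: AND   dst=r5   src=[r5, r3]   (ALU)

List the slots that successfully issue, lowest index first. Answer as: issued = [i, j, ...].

  0. MEM→r5 ⇒ go  {1A/1Mu/0Ld/1B | 3r 2w}
  1. BR ⇒ go  {1A/1Mu/0Ld/0B | 1r 2w}
  2. ALU→r3 ⇒ no(RD_PORT)  {1A/1Mu/0Ld/0B | 1r 2w}
  3. ALU→r1 ⇒ go  {0A/1Mu/0Ld/0B | 0r 1w}
  4. ALU→r5 ⇒ no(FU)  {0A/1Mu/0Ld/0B | 0r 1w}

issued = [0, 1, 3]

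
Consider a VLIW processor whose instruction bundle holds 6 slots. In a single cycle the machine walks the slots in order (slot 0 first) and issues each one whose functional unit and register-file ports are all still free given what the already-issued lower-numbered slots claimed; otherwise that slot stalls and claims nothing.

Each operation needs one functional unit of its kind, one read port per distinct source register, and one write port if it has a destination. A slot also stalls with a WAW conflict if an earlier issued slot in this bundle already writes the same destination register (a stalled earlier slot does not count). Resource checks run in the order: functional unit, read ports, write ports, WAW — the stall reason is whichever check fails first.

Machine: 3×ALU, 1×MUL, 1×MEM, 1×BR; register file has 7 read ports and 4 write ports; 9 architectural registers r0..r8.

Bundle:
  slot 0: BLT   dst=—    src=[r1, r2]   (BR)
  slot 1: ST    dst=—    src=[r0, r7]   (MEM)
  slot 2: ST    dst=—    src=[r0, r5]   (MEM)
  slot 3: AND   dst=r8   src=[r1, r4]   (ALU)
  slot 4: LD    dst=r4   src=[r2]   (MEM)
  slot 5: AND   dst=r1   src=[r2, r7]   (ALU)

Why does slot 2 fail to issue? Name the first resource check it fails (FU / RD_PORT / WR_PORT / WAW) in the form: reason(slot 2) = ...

reason(slot 2) = FU

slot 0 (BR): ISSUE — free A3,Mu1,Ld1,B0 rp5 wp4
slot 1 (MEM): ISSUE — free A3,Mu1,Ld0,B0 rp3 wp4
slot 2 (MEM): stall FU — free A3,Mu1,Ld0,B0 rp3 wp4
slot 3 (ALU): ISSUE — free A2,Mu1,Ld0,B0 rp1 wp3
slot 4 (MEM): stall FU — free A2,Mu1,Ld0,B0 rp1 wp3
slot 5 (ALU): stall RD_PORT — free A2,Mu1,Ld0,B0 rp1 wp3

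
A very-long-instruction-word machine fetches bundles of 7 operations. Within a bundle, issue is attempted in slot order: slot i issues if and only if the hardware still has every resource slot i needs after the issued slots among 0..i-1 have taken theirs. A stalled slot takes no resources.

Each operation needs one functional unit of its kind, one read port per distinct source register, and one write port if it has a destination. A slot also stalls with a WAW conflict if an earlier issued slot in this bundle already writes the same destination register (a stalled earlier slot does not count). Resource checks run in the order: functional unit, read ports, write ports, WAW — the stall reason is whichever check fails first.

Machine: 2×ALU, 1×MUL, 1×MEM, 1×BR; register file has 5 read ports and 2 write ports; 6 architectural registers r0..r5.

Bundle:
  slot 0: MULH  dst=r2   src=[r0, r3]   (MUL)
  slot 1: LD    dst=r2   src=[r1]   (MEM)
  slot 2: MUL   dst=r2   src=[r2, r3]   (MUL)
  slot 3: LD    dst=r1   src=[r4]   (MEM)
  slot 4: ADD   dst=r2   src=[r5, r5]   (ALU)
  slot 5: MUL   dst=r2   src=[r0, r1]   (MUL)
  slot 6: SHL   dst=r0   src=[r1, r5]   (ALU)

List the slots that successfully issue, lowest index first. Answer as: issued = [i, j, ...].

issued = [0, 3]

[0] MUL needs rd=2 wr=1: ok; after: ALU=2 MUL=0 MEM=1 BR=1, R=3, W=1
[1] MEM needs rd=1 wr=1: WAW; after: ALU=2 MUL=0 MEM=1 BR=1, R=3, W=1
[2] MUL needs rd=2 wr=1: FU; after: ALU=2 MUL=0 MEM=1 BR=1, R=3, W=1
[3] MEM needs rd=1 wr=1: ok; after: ALU=2 MUL=0 MEM=0 BR=1, R=2, W=0
[4] ALU needs rd=1 wr=1: WR_PORT; after: ALU=2 MUL=0 MEM=0 BR=1, R=2, W=0
[5] MUL needs rd=2 wr=1: FU; after: ALU=2 MUL=0 MEM=0 BR=1, R=2, W=0
[6] ALU needs rd=2 wr=1: WR_PORT; after: ALU=2 MUL=0 MEM=0 BR=1, R=2, W=0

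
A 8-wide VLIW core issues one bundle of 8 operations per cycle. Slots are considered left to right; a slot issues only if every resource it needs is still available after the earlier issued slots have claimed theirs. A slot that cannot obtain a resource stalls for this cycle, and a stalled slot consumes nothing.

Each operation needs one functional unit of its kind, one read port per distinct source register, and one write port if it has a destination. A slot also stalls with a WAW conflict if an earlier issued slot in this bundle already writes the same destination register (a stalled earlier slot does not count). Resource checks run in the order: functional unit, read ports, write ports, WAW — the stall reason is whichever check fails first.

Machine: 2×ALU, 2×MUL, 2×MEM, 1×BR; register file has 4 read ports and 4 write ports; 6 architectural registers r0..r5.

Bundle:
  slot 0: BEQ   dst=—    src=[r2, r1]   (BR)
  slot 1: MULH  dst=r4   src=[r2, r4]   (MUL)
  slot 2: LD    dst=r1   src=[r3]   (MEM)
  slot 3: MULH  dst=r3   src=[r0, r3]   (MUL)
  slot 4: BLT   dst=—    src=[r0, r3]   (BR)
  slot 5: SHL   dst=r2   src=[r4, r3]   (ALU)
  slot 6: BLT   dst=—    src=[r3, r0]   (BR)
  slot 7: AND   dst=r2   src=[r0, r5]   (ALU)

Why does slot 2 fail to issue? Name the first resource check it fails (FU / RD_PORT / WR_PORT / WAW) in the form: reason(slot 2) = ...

  0. BR ⇒ go  {2A/2Mu/2Ld/0B | 2r 4w}
  1. MUL→r4 ⇒ go  {2A/1Mu/2Ld/0B | 0r 3w}
  2. MEM→r1 ⇒ no(RD_PORT)  {2A/1Mu/2Ld/0B | 0r 3w}
  3. MUL→r3 ⇒ no(RD_PORT)  {2A/1Mu/2Ld/0B | 0r 3w}
  4. BR ⇒ no(FU)  {2A/1Mu/2Ld/0B | 0r 3w}
  5. ALU→r2 ⇒ no(RD_PORT)  {2A/1Mu/2Ld/0B | 0r 3w}
  6. BR ⇒ no(FU)  {2A/1Mu/2Ld/0B | 0r 3w}
  7. ALU→r2 ⇒ no(RD_PORT)  {2A/1Mu/2Ld/0B | 0r 3w}

reason(slot 2) = RD_PORT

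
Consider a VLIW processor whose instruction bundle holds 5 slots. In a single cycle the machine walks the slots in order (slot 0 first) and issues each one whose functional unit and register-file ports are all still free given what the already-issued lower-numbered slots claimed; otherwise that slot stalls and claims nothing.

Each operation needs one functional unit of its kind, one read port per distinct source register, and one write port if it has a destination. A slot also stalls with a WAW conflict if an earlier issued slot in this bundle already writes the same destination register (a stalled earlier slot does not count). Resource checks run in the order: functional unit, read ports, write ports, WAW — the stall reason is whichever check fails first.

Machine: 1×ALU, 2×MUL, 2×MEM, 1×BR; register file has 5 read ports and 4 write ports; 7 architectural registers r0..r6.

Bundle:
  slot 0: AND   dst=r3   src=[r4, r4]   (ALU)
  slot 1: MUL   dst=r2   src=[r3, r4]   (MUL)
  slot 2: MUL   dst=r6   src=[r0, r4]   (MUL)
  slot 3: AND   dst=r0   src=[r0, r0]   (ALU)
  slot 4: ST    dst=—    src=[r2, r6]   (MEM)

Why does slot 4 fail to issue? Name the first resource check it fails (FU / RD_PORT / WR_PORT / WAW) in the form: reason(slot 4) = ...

(0) want 1×ALU +1rd +1wr — yes → AL0|MU2|ME2|BR1|rd4|wr3
(1) want 1×MUL +2rd +1wr — yes → AL0|MU1|ME2|BR1|rd2|wr2
(2) want 1×MUL +2rd +1wr — yes → AL0|MU0|ME2|BR1|rd0|wr1
(3) want 1×ALU +1rd +1wr — FU → AL0|MU0|ME2|BR1|rd0|wr1
(4) want 1×MEM +2rd +0wr — RD_PORT → AL0|MU0|ME2|BR1|rd0|wr1

reason(slot 4) = RD_PORT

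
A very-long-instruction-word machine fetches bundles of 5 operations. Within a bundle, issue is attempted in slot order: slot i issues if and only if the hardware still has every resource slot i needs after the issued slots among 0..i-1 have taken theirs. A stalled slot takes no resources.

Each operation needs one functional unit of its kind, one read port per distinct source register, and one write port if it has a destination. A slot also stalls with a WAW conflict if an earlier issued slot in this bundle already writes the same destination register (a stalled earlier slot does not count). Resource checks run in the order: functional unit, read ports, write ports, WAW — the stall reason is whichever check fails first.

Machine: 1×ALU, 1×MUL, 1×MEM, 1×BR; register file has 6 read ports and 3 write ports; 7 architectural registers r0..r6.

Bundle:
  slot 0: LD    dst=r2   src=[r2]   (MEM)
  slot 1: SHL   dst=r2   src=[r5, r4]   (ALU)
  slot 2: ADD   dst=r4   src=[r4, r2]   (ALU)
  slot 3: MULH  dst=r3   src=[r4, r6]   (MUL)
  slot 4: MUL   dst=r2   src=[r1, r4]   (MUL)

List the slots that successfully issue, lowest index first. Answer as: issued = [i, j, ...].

issued = [0, 2, 3]

slot 0 (MEM): ISSUE — free A1,Mu1,Ld0,B1 rp5 wp2
slot 1 (ALU): stall WAW — free A1,Mu1,Ld0,B1 rp5 wp2
slot 2 (ALU): ISSUE — free A0,Mu1,Ld0,B1 rp3 wp1
slot 3 (MUL): ISSUE — free A0,Mu0,Ld0,B1 rp1 wp0
slot 4 (MUL): stall FU — free A0,Mu0,Ld0,B1 rp1 wp0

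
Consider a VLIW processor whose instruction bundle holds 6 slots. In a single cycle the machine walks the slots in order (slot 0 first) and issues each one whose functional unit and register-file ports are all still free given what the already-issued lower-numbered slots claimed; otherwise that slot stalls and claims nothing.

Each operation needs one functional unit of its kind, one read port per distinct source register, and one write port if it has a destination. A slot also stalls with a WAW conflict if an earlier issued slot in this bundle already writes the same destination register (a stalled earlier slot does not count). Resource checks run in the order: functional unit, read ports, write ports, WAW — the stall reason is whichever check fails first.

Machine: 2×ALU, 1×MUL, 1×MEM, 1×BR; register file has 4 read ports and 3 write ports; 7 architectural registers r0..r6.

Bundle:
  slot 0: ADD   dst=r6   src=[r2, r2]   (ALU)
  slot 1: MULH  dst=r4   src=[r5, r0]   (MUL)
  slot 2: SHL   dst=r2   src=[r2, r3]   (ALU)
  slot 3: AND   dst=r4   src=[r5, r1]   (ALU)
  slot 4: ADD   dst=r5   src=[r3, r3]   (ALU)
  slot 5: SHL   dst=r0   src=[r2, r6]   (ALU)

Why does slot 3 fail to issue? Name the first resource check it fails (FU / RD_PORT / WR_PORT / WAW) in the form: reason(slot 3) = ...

reason(slot 3) = RD_PORT

#0 ALU src=r2,r2 dispatched  <A:1 Mu:1 Ld:1 B:1 rd:3 wr:2>
#1 MUL src=r5,r0 dispatched  <A:1 Mu:0 Ld:1 B:1 rd:1 wr:1>
#2 ALU src=r2,r3 held:RD_PORT  <A:1 Mu:0 Ld:1 B:1 rd:1 wr:1>
#3 ALU src=r5,r1 held:RD_PORT  <A:1 Mu:0 Ld:1 B:1 rd:1 wr:1>
#4 ALU src=r3,r3 dispatched  <A:0 Mu:0 Ld:1 B:1 rd:0 wr:0>
#5 ALU src=r2,r6 held:FU  <A:0 Mu:0 Ld:1 B:1 rd:0 wr:0>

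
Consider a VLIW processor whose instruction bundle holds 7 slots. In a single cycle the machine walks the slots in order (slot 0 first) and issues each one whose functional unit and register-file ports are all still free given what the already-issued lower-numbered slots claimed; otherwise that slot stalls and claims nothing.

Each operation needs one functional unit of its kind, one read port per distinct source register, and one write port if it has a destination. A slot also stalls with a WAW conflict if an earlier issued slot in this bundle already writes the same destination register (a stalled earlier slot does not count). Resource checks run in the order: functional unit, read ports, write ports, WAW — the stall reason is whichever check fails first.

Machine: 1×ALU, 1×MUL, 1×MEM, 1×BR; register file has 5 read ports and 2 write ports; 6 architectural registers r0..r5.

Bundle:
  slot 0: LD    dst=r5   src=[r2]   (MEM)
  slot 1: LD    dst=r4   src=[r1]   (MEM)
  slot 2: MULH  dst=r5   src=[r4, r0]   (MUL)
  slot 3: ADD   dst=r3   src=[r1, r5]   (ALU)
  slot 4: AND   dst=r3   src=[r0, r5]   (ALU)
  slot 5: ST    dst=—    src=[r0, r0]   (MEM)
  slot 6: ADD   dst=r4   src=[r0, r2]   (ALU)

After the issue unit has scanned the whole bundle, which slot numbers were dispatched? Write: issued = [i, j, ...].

  0. MEM→r5 ⇒ go  {1A/1Mu/0Ld/1B | 4r 1w}
  1. MEM→r4 ⇒ no(FU)  {1A/1Mu/0Ld/1B | 4r 1w}
  2. MUL→r5 ⇒ no(WAW)  {1A/1Mu/0Ld/1B | 4r 1w}
  3. ALU→r3 ⇒ go  {0A/1Mu/0Ld/1B | 2r 0w}
  4. ALU→r3 ⇒ no(FU)  {0A/1Mu/0Ld/1B | 2r 0w}
  5. MEM ⇒ no(FU)  {0A/1Mu/0Ld/1B | 2r 0w}
  6. ALU→r4 ⇒ no(FU)  {0A/1Mu/0Ld/1B | 2r 0w}

issued = [0, 3]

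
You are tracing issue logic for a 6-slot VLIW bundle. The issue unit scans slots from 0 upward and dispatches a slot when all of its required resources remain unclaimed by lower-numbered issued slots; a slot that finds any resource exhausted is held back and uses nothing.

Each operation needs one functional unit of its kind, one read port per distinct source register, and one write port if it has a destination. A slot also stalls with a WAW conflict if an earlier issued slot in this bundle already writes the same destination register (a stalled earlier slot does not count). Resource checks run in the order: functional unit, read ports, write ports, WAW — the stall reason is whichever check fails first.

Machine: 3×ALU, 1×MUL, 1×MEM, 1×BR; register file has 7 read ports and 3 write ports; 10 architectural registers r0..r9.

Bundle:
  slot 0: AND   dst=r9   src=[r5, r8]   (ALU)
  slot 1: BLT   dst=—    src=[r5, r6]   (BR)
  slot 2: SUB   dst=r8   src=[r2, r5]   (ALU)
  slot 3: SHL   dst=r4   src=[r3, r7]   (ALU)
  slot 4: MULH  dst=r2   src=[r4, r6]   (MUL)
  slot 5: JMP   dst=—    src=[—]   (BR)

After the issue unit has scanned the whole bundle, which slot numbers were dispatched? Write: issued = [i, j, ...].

issued = [0, 1, 2]

#0 ALU src=r5,r8 dispatched  <A:2 Mu:1 Ld:1 B:1 rd:5 wr:2>
#1 BR src=r5,r6 dispatched  <A:2 Mu:1 Ld:1 B:0 rd:3 wr:2>
#2 ALU src=r2,r5 dispatched  <A:1 Mu:1 Ld:1 B:0 rd:1 wr:1>
#3 ALU src=r3,r7 held:RD_PORT  <A:1 Mu:1 Ld:1 B:0 rd:1 wr:1>
#4 MUL src=r4,r6 held:RD_PORT  <A:1 Mu:1 Ld:1 B:0 rd:1 wr:1>
#5 BR src=- held:FU  <A:1 Mu:1 Ld:1 B:0 rd:1 wr:1>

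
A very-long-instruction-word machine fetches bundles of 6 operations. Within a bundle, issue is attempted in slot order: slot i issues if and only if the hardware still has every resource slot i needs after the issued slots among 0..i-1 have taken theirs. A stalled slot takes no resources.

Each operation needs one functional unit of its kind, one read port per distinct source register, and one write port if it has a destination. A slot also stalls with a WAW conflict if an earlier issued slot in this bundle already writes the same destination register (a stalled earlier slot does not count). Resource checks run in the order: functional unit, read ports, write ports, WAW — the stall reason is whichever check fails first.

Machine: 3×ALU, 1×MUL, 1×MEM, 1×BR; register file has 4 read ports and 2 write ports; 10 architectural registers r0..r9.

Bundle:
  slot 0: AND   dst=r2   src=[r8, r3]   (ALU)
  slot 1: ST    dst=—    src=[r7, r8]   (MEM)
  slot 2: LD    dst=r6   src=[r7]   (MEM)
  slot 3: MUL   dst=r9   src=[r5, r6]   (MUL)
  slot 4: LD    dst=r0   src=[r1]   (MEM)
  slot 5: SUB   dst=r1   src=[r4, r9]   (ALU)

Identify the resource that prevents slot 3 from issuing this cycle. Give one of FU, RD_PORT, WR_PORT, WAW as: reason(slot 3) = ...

(0) want 1×ALU +2rd +1wr — yes → AL2|MU1|ME1|BR1|rd2|wr1
(1) want 1×MEM +2rd +0wr — yes → AL2|MU1|ME0|BR1|rd0|wr1
(2) want 1×MEM +1rd +1wr — FU → AL2|MU1|ME0|BR1|rd0|wr1
(3) want 1×MUL +2rd +1wr — RD_PORT → AL2|MU1|ME0|BR1|rd0|wr1
(4) want 1×MEM +1rd +1wr — FU → AL2|MU1|ME0|BR1|rd0|wr1
(5) want 1×ALU +2rd +1wr — RD_PORT → AL2|MU1|ME0|BR1|rd0|wr1

reason(slot 3) = RD_PORT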